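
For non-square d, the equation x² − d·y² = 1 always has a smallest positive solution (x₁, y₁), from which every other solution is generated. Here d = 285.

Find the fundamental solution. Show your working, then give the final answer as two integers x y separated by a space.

√285 = [16; 1,7,2,7,1,32, …], period ℓ=6 (even) → k=5
a_0=16:  p_0=16·1+0=16,  q_0=16·0+1=1
…
a_3=2:  p_3=2·135+17=287,  q_3=2·8+1=17
a_4=7:  p_4=7·287+135=2144,  q_4=7·17+8=127
a_5=1:  p_5=1·2144+287=2431,  q_5=1·127+17=144
(x₁, y₁) = (2431, 144);  2431² − 285·144² = 1 ✓

2431 144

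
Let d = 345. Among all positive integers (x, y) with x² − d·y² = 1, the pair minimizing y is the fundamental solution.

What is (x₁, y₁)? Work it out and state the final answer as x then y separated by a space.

√345 → a₀=18, period (1,1,2,1,6,1,2,1,1,36); ℓ=10 even so k=9
a_0=18:  p_0=18·1+0=18,  q_0=18·0+1=1
…
a_2=1:  p_2=1·19+18=37,  q_2=1·1+1=2
a_3=2:  p_3=2·37+19=93,  q_3=2·2+1=5
a_4=1:  p_4=1·93+37=130,  q_4=1·5+2=7
a_5=6:  p_5=6·130+93=873,  q_5=6·7+5=47
a_6=1:  p_6=1·873+130=1003,  q_6=1·47+7=54
a_7=2:  p_7=2·1003+873=2879,  q_7=2·54+47=155
a_8=1:  p_8=1·2879+1003=3882,  q_8=1·155+54=209
a_9=1:  p_9=1·3882+2879=6761,  q_9=1·209+155=364
fundamental: x₁=6761, y₁=364  (since 45711121 − 345·132496 = 1)

6761 364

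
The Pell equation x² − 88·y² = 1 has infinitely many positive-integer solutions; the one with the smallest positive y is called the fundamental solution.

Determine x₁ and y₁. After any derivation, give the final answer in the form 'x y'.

[9; 2,1,1,1,2,18] for √88; ℓ=6 ⇒ convergent index 5
a_0=9:  p_0=9·1+0=9,  q_0=9·0+1=1
a_1=2:  p_1=2·9+1=19,  q_1=2·1+0=2
a_2=1:  p_2=1·19+9=28,  q_2=1·2+1=3
a_3=1:  p_3=1·28+19=47,  q_3=1·3+2=5
a_4=1:  p_4=1·47+28=75,  q_4=1·5+3=8
a_5=2:  p_5=2·75+47=197,  q_5=2·8+5=21
(x₁, y₁) = (197, 21);  197² − 88·21² = 1 ✓

197 21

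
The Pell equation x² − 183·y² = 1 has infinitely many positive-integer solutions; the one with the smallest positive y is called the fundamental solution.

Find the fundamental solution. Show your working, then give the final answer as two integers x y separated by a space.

√183 = [13; 1,1,8,1,1,26, …], period ℓ=6 (even) → k=5
a_0=13:  p_0=13·1+0=13,  q_0=13·0+1=1
…
a_2=1:  p_2=1·14+13=27,  q_2=1·1+1=2
…
a_4=1:  p_4=1·230+27=257,  q_4=1·17+2=19
a_5=1:  p_5=1·257+230=487,  q_5=1·19+17=36
(x₁, y₁) = (487, 36);  487² − 183·36² = 1 ✓

487 36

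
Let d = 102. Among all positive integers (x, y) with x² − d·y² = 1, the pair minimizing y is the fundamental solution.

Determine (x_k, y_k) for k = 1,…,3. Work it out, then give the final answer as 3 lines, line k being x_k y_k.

101 10
20401 2020
4120901 408030

√102 = [10; 10,20, …], period ℓ=2 (even) → k=1
a_0=10:  p_0=10·1+0=10,  q_0=10·0+1=1
a_1=10:  p_1=10·10+1=101,  q_1=10·1+0=10
fundamental: x₁=101, y₁=10  (since 10201 − 102·100 = 1)
n=2: (101,10)∘(101,10) = (101·101+102·10·10, 101·10+10·101) = (20401,2020)
n=3: (20401,2020)∘(101,10) = (101·20401+102·10·2020, 101·2020+10·20401) = (4120901,408030)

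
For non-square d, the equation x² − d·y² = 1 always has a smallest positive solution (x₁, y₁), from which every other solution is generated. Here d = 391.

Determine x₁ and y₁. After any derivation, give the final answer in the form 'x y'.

7338680 371133

d=391: √d = [19; 1,3,2,2,1,…,3,1,38] (ℓ=16, even), read p_15/q_15
k=0  a_k=19  p_k/q_k = 19/1
…
k=3  a_k=2  p_k/q_k = 178/9
k=4  a_k=2  p_k/q_k = 435/22
k=5  a_k=1  p_k/q_k = 613/31
…
k=8  a_k=19  p_k/q_k = 52519/2656
…
k=11  a_k=1  p_k/q_k = 268013/13554
k=12  a_k=2  p_k/q_k = 696292/35213
k=13  a_k=2  p_k/q_k = 1660597/83980
k=14  a_k=3  p_k/q_k = 5678083/287153
k=15  a_k=1  p_k/q_k = 7338680/371133
(x₁, y₁) = (7338680, 371133);  7338680² − 391·371133² = 1 ✓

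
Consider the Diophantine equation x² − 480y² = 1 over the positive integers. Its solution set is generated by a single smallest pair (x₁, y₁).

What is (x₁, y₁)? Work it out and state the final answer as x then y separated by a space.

d=480: √d = [21; 1,9,1,42] (ℓ=4, even), read p_3/q_3
step 0: (21, 1)  from 21·(1,0) + (0,1)
step 1: (22, 1)  from 1·(21,1) + (1,0)
step 2: (219, 10)  from 9·(22,1) + (21,1)
step 3: (241, 11)  from 1·(219,10) + (22,1)
→ (241, 11).  Check: 241²=58081, 480·11²=58080, difference 1.

241 11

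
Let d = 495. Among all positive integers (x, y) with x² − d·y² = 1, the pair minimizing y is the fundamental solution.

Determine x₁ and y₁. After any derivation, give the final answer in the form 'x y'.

89 4

d=495: √d = [22; 4,44] (ℓ=2, even), read p_1/q_1
a_0=22:  p_0=22·1+0=22,  q_0=22·0+1=1
a_1=4:  p_1=4·22+1=89,  q_1=4·1+0=4
fundamental: x₁=89, y₁=4  (since 7921 − 495·16 = 1)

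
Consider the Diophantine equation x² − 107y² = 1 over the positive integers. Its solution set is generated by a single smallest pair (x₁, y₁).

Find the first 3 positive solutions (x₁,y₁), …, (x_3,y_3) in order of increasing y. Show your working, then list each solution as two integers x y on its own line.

962 93
1850887 178932
3561105626 344265075

d=107: √d = [10; 2,1,9,1,2,20] (ℓ=6, even), read p_5/q_5
i=0: a=10 ⇒ p=10, q=1
…
i=4: a=1 ⇒ p=331, q=32
i=5: a=2 ⇒ p=962, q=93
→ (962, 93).  Check: 962²=925444, 107·93²=925443, difference 1.
k=2:  x_2 = 962·962+107·93·93 = 1850887,  y_2 = 962·93+93·962 = 178932
k=3:  x_3 = 962·1850887+107·93·178932 = 3561105626,  y_3 = 962·178932+93·1850887 = 344265075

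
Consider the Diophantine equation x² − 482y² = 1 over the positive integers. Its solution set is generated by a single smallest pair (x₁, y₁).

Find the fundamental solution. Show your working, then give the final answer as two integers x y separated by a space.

483 22

d=482: √d = [21; 1,20,1,42] (ℓ=4, even), read p_3/q_3
a_0=21:  p_0=21·1+0=21,  q_0=21·0+1=1
…
a_2=20:  p_2=20·22+21=461,  q_2=20·1+1=21
a_3=1:  p_3=1·461+22=483,  q_3=1·21+1=22
→ (483, 22).  Check: 483²=233289, 482·22²=233288, difference 1.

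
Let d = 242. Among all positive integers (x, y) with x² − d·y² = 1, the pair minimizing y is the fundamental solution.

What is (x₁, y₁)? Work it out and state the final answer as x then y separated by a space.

√242 → a₀=15, period (1,1,3,1,14,1,3,1,1,30); ℓ=10 even so k=9
step 0: (15, 1)  from 15·(1,0) + (0,1)
step 1: (16, 1)  from 1·(15,1) + (1,0)
step 2: (31, 2)  from 1·(16,1) + (15,1)
step 3: (109, 7)  from 3·(31,2) + (16,1)
step 4: (140, 9)  from 1·(109,7) + (31,2)
…
step 6: (2209, 142)  from 1·(2069,133) + (140,9)
step 7: (8696, 559)  from 3·(2209,142) + (2069,133)
step 8: (10905, 701)  from 1·(8696,559) + (2209,142)
step 9: (19601, 1260)  from 1·(10905,701) + (8696,559)
fundamental: x₁=19601, y₁=1260  (since 384199201 − 242·1587600 = 1)

19601 1260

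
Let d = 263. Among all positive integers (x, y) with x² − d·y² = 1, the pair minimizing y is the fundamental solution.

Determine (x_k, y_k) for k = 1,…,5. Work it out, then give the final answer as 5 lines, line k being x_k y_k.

[16; 4,1,1,1,1,15,1,1,1,1,4,32] for √263; ℓ=12 ⇒ convergent index 11
i=0: a=16 ⇒ p=16, q=1
i=1: a=4 ⇒ p=65, q=4
i=2: a=1 ⇒ p=81, q=5
i=3: a=1 ⇒ p=146, q=9
i=4: a=1 ⇒ p=227, q=14
i=5: a=1 ⇒ p=373, q=23
…
i=7: a=1 ⇒ p=6195, q=382
…
i=9: a=1 ⇒ p=18212, q=1123
i=10: a=1 ⇒ p=30229, q=1864
i=11: a=4 ⇒ p=139128, q=8579
(x₁, y₁) = (139128, 8579);  139128² − 263·8579² = 1 ✓
(x_2, y_2) = (139128·139128 + 263·8579·8579, 139128·8579 + 8579·139128) = (38713200767, 2387158224)
(x_3, y_3) = (139128·38713200767 + 263·8579·2387158224, 139128·2387158224 + 8579·38713200767) = (10772180392483224, 664241098768765)
(x_4, y_4) = (139128·10772180392483224 + 263·8579·664241098768765, 139128·664241098768765 + 8579·10772180392483224) = (2997423827252098776577, 184829071176614315616)
(x_5, y_5) = (139128·2997423827252098776577 + 263·8579·184829071176614315616, 139128·184829071176614315616 + 8579·2997423827252098776577) = (834051164465087816782726488, 51429798028655751907276931)

139128 8579
38713200767 2387158224
10772180392483224 664241098768765
2997423827252098776577 184829071176614315616
834051164465087816782726488 51429798028655751907276931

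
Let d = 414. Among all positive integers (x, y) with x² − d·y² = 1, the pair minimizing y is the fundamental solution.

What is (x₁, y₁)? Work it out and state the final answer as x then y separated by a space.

d=414: √d = [20; 2,1,7,2,7,1,2,40] (ℓ=8, even), read p_7/q_7
k=0  a_k=20  p_k/q_k = 20/1
k=1  a_k=2  p_k/q_k = 41/2
…
k=3  a_k=7  p_k/q_k = 468/23
…
k=6  a_k=1  p_k/q_k = 8444/415
k=7  a_k=2  p_k/q_k = 24335/1196
(x₁, y₁) = (24335, 1196);  24335² − 414·1196² = 1 ✓

24335 1196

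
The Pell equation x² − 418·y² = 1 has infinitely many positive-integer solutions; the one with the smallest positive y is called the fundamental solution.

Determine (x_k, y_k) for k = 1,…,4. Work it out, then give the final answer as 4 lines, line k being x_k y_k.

33857 1656
2292592897 112134384
155240635393601 7593067676520
10511964382749705217 514156984535740896

d=418: √d = [20; 2,4,20,4,2,40] (ℓ=6, even), read p_5/q_5
i=0: a=20 ⇒ p=20, q=1
i=1: a=2 ⇒ p=41, q=2
…
i=3: a=20 ⇒ p=3721, q=182
i=4: a=4 ⇒ p=15068, q=737
i=5: a=2 ⇒ p=33857, q=1656
(x₁, y₁) = (33857, 1656);  33857² − 418·1656² = 1 ✓
k=2:  x_2 = 33857·33857+418·1656·1656 = 2292592897,  y_2 = 33857·1656+1656·33857 = 112134384
k=3:  x_3 = 33857·2292592897+418·1656·112134384 = 155240635393601,  y_3 = 33857·112134384+1656·2292592897 = 7593067676520
k=4:  x_4 = 33857·155240635393601+418·1656·7593067676520 = 10511964382749705217,  y_4 = 33857·7593067676520+1656·155240635393601 = 514156984535740896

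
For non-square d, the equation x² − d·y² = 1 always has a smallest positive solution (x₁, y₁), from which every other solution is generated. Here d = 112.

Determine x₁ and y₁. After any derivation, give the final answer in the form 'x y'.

√112 = [10; 1,1,2,1,1,20, …], period ℓ=6 (even) → k=5
k=0  a_k=10  p_k/q_k = 10/1
k=1  a_k=1  p_k/q_k = 11/1
…
k=3  a_k=2  p_k/q_k = 53/5
k=4  a_k=1  p_k/q_k = 74/7
k=5  a_k=1  p_k/q_k = 127/12
→ (127, 12).  Check: 127²=16129, 112·12²=16128, difference 1.

127 12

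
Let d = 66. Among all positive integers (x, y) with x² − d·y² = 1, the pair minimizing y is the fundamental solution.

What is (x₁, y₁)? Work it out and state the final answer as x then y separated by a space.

d=66: √d = [8; 8,16] (ℓ=2, even), read p_1/q_1
k=0  a_k=8  p_k/q_k = 8/1
k=1  a_k=8  p_k/q_k = 65/8
(x₁, y₁) = (65, 8);  65² − 66·8² = 1 ✓

65 8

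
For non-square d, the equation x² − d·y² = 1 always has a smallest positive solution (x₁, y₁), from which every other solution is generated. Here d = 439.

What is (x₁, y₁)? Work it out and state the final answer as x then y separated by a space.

440 21

d=439: √d = [20; 1,19,1,40] (ℓ=4, even), read p_3/q_3
i=0: a=20 ⇒ p=20, q=1
i=1: a=1 ⇒ p=21, q=1
i=2: a=19 ⇒ p=419, q=20
i=3: a=1 ⇒ p=440, q=21
fundamental: x₁=440, y₁=21  (since 193600 − 439·441 = 1)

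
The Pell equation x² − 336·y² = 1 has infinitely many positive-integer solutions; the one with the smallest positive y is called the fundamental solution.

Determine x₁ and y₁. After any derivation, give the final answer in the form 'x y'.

[18; 3,36] for √336; ℓ=2 ⇒ convergent index 1
i=0: a=18 ⇒ p=18, q=1
i=1: a=3 ⇒ p=55, q=3
→ (55, 3).  Check: 55²=3025, 336·3²=3024, difference 1.

55 3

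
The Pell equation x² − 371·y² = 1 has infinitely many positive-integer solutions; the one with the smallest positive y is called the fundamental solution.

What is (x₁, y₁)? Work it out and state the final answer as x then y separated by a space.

√371 = [19; 3,1,4,1,3,38, …], period ℓ=6 (even) → k=5
k=0  a_k=19  p_k/q_k = 19/1
…
k=3  a_k=4  p_k/q_k = 366/19
k=4  a_k=1  p_k/q_k = 443/23
k=5  a_k=3  p_k/q_k = 1695/88
fundamental: x₁=1695, y₁=88  (since 2873025 − 371·7744 = 1)

1695 88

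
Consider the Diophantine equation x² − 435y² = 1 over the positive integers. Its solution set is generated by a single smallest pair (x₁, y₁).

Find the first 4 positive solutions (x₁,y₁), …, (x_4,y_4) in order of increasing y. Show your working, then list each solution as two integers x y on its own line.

√435 = [20; 1,5,1,40, …], period ℓ=4 (even) → k=3
step 0: (20, 1)  from 20·(1,0) + (0,1)
…
step 2: (125, 6)  from 5·(21,1) + (20,1)
step 3: (146, 7)  from 1·(125,6) + (21,1)
fundamental: x₁=146, y₁=7  (since 21316 − 435·49 = 1)
(x_2, y_2) = (146·146 + 435·7·7, 146·7 + 7·146) = (42631, 2044)
(x_3, y_3) = (146·42631 + 435·7·2044, 146·2044 + 7·42631) = (12448106, 596841)
(x_4, y_4) = (146·12448106 + 435·7·596841, 146·596841 + 7·12448106) = (3634804321, 174275528)

146 7
42631 2044
12448106 596841
3634804321 174275528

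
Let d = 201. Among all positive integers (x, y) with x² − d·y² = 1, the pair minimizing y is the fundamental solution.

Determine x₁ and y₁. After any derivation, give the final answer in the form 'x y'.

515095 36332

d=201: √d = [14; 5,1,1,1,2,…,1,5,28] (ℓ=14, even), read p_13/q_13
step 0: (14, 1)  from 14·(1,0) + (0,1)
…
step 2: (85, 6)  from 1·(71,5) + (14,1)
step 3: (156, 11)  from 1·(85,6) + (71,5)
…
step 6: (879, 62)  from 1·(638,45) + (241,17)
…
step 9: (24768, 1747)  from 2·(8549,603) + (7670,541)
…
step 12: (91402, 6447)  from 1·(58085,4097) + (33317,2350)
step 13: (515095, 36332)  from 5·(91402,6447) + (58085,4097)
→ (515095, 36332).  Check: 515095²=265322859025, 201·36332²=265322859024, difference 1.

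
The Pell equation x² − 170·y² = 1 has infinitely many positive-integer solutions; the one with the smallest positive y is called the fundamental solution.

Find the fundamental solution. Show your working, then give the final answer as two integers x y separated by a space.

339 26

√170 → a₀=13, period (26); ℓ=1 odd so k=1
i=0: a=13 ⇒ p=13, q=1
i=1: a=26 ⇒ p=339, q=26
(x₁, y₁) = (339, 26);  339² − 170·26² = 1 ✓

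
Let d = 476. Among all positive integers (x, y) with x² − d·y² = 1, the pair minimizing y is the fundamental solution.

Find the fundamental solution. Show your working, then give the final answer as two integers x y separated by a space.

28799 1320

√476 → a₀=21, period (1,4,2,10,2,4,1,42); ℓ=8 even so k=7
a_0=21:  p_0=21·1+0=21,  q_0=21·0+1=1
a_1=1:  p_1=1·21+1=22,  q_1=1·1+0=1
a_2=4:  p_2=4·22+21=109,  q_2=4·1+1=5
a_3=2:  p_3=2·109+22=240,  q_3=2·5+1=11
…
a_5=2:  p_5=2·2509+240=5258,  q_5=2·115+11=241
a_6=4:  p_6=4·5258+2509=23541,  q_6=4·241+115=1079
a_7=1:  p_7=1·23541+5258=28799,  q_7=1·1079+241=1320
(x₁, y₁) = (28799, 1320);  28799² − 476·1320² = 1 ✓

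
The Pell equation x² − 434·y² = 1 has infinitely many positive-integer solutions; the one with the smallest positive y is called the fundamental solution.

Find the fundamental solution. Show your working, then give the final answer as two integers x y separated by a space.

√434 → a₀=20, period (1,4,1,40); ℓ=4 even so k=3
a_0=20:  p_0=20·1+0=20,  q_0=20·0+1=1
a_1=1:  p_1=1·20+1=21,  q_1=1·1+0=1
a_2=4:  p_2=4·21+20=104,  q_2=4·1+1=5
a_3=1:  p_3=1·104+21=125,  q_3=1·5+1=6
(x₁, y₁) = (125, 6);  125² − 434·6² = 1 ✓

125 6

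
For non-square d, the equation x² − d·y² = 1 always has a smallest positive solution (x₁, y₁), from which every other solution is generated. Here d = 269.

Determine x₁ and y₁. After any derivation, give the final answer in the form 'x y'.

√269 → a₀=16, period (2,2,32); ℓ=3 odd so k=5
k=0  a_k=16  p_k/q_k = 16/1
k=1  a_k=2  p_k/q_k = 33/2
…
k=3  a_k=32  p_k/q_k = 2657/162
k=4  a_k=2  p_k/q_k = 5396/329
k=5  a_k=2  p_k/q_k = 13449/820
fundamental: x₁=13449, y₁=820  (since 180875601 − 269·672400 = 1)

13449 820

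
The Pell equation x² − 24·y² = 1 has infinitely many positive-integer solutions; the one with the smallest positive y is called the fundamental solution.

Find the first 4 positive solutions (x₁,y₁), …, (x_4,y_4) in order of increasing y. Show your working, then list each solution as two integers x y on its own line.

5 1
49 10
485 99
4801 980

√24 → a₀=4, period (1,8); ℓ=2 even so k=1
k=0  a_k=4  p_k/q_k = 4/1
k=1  a_k=1  p_k/q_k = 5/1
→ (5, 1).  Check: 5²=25, 24·1²=24, difference 1.
k=2:  x_2 = 5·5+24·1·1 = 49,  y_2 = 5·1+1·5 = 10
k=3:  x_3 = 5·49+24·1·10 = 485,  y_3 = 5·10+1·49 = 99
k=4:  x_4 = 5·485+24·1·99 = 4801,  y_4 = 5·99+1·485 = 980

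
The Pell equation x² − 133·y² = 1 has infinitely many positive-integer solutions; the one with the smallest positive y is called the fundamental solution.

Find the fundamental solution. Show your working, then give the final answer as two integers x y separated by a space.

d=133: √d = [11; 1,1,7,5,1,…,1,1,22] (ℓ=16, even), read p_15/q_15
step 0: (11, 1)  from 11·(1,0) + (0,1)
step 1: (12, 1)  from 1·(11,1) + (1,0)
step 2: (23, 2)  from 1·(12,1) + (11,1)
…
step 4: (888, 77)  from 5·(173,15) + (23,2)
step 5: (1061, 92)  from 1·(888,77) + (173,15)
…
step 10: (18948, 1643)  from 1·(10979,952) + (7969,691)
step 11: (29927, 2595)  from 1·(18948,1643) + (10979,952)
step 12: (168583, 14618)  from 5·(29927,2595) + (18948,1643)
step 13: (1210008, 104921)  from 7·(168583,14618) + (29927,2595)
step 14: (1378591, 119539)  from 1·(1210008,104921) + (168583,14618)
step 15: (2588599, 224460)  from 1·(1378591,119539) + (1210008,104921)
(x₁, y₁) = (2588599, 224460);  2588599² − 133·224460² = 1 ✓

2588599 224460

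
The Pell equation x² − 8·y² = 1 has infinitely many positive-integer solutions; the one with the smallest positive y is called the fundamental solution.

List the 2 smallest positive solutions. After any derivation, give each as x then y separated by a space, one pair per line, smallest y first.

[2; 1,4] for √8; ℓ=2 ⇒ convergent index 1
step 0: (2, 1)  from 2·(1,0) + (0,1)
step 1: (3, 1)  from 1·(2,1) + (1,0)
→ (3, 1).  Check: 3²=9, 8·1²=8, difference 1.
(x_2, y_2) = (3·3 + 8·1·1, 3·1 + 1·3) = (17, 6)

3 1
17 6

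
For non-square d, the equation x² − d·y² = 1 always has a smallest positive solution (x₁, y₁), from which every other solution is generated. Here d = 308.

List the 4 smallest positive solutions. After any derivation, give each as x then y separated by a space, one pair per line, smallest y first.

√308 → a₀=17, period (1,1,4,1,1,34); ℓ=6 even so k=5
a_0=17:  p_0=17·1+0=17,  q_0=17·0+1=1
a_1=1:  p_1=1·17+1=18,  q_1=1·1+0=1
…
a_3=4:  p_3=4·35+18=158,  q_3=4·2+1=9
a_4=1:  p_4=1·158+35=193,  q_4=1·9+2=11
a_5=1:  p_5=1·193+158=351,  q_5=1·11+9=20
fundamental: x₁=351, y₁=20  (since 123201 − 308·400 = 1)
(351+20√308)^2 = 246401 + 14040√308
(351+20√308)^3 = 172973151 + 9856060√308
(351+20√308)^4 = 121426905601 + 6918940080√308

351 20
246401 14040
172973151 9856060
121426905601 6918940080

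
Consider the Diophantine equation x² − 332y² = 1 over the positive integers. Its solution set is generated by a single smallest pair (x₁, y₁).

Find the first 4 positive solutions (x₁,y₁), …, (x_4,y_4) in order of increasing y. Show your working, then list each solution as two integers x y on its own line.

d=332: √d = [18; 4,1,1,8,1,1,4,36] (ℓ=8, even), read p_7/q_7
step 0: (18, 1)  from 18·(1,0) + (0,1)
…
step 2: (91, 5)  from 1·(73,4) + (18,1)
step 3: (164, 9)  from 1·(91,5) + (73,4)
step 4: (1403, 77)  from 8·(164,9) + (91,5)
step 5: (1567, 86)  from 1·(1403,77) + (164,9)
step 6: (2970, 163)  from 1·(1567,86) + (1403,77)
step 7: (13447, 738)  from 4·(2970,163) + (1567,86)
→ (13447, 738).  Check: 13447²=180821809, 332·738²=180821808, difference 1.
k=2:  x_2 = 13447·13447+332·738·738 = 361643617,  y_2 = 13447·738+738·13447 = 19847772
k=3:  x_3 = 13447·361643617+332·738·19847772 = 9726043422151,  y_3 = 13447·19847772+738·361643617 = 533785979430
k=4:  x_4 = 13447·9726043422151+332·738·533785979430 = 261572211433685377,  y_4 = 13447·533785979430+738·9726043422151 = 14355640110942648

13447 738
361643617 19847772
9726043422151 533785979430
261572211433685377 14355640110942648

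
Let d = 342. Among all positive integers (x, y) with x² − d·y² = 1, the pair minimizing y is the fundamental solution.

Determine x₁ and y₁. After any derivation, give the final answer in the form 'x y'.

37 2

√342 → a₀=18, period (2,36); ℓ=2 even so k=1
i=0: a=18 ⇒ p=18, q=1
i=1: a=2 ⇒ p=37, q=2
fundamental: x₁=37, y₁=2  (since 1369 − 342·4 = 1)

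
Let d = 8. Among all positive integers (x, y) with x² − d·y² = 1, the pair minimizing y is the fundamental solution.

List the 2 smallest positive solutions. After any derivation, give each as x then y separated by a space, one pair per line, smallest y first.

3 1
17 6

√8 = [2; 1,4, …], period ℓ=2 (even) → k=1
a_0=2:  p_0=2·1+0=2,  q_0=2·0+1=1
a_1=1:  p_1=1·2+1=3,  q_1=1·1+0=1
→ (3, 1).  Check: 3²=9, 8·1²=8, difference 1.
n=2: (3,1)∘(3,1) = (3·3+8·1·1, 3·1+1·3) = (17,6)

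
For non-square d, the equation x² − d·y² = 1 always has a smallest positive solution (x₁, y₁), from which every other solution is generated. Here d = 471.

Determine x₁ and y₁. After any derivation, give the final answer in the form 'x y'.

7838695 361188

d=471: √d = [21; 1,2,2,1,3,…,2,1,42] (ℓ=14, even), read p_13/q_13
step 0: (21, 1)  from 21·(1,0) + (0,1)
…
step 2: (65, 3)  from 2·(22,1) + (21,1)
step 3: (152, 7)  from 2·(65,3) + (22,1)
step 4: (217, 10)  from 1·(152,7) + (65,3)
…
step 11: (2331742, 107441)  from 2·(843469,38865) + (644804,29711)
step 12: (5506953, 253747)  from 2·(2331742,107441) + (843469,38865)
step 13: (7838695, 361188)  from 1·(5506953,253747) + (2331742,107441)
→ (7838695, 361188).  Check: 7838695²=61445139303025, 471·361188²=61445139303024, difference 1.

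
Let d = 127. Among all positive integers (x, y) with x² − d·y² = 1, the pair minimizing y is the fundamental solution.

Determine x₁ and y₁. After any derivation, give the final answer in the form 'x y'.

4730624 419775

√127 = [11; 3,1,2,2,7,11,7,2,2,1,3,22, …], period ℓ=12 (even) → k=11
i=0: a=11 ⇒ p=11, q=1
…
i=2: a=1 ⇒ p=45, q=4
…
i=9: a=2 ⇒ p=906941, q=80478
i=10: a=1 ⇒ p=1274561, q=113099
i=11: a=3 ⇒ p=4730624, q=419775
fundamental: x₁=4730624, y₁=419775  (since 22378803429376 − 127·176211050625 = 1)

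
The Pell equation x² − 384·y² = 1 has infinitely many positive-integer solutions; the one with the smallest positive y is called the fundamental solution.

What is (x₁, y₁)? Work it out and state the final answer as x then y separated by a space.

4801 245

√384 → a₀=19, period (1,1,2,9,2,1,1,38); ℓ=8 even so k=7
step 0: (19, 1)  from 19·(1,0) + (0,1)
…
step 3: (98, 5)  from 2·(39,2) + (20,1)
step 4: (921, 47)  from 9·(98,5) + (39,2)
step 5: (1940, 99)  from 2·(921,47) + (98,5)
step 6: (2861, 146)  from 1·(1940,99) + (921,47)
step 7: (4801, 245)  from 1·(2861,146) + (1940,99)
fundamental: x₁=4801, y₁=245  (since 23049601 − 384·60025 = 1)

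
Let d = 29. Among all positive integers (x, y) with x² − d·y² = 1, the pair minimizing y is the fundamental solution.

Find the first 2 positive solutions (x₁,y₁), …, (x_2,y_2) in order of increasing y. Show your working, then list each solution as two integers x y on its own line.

9801 1820
192119201 35675640

√29 = [5; 2,1,1,2,10, …], period ℓ=5 (odd) → k=9
step 0: (5, 1)  from 5·(1,0) + (0,1)
…
step 2: (16, 3)  from 1·(11,2) + (5,1)
…
step 6: (1524, 283)  from 2·(727,135) + (70,13)
…
step 8: (3775, 701)  from 1·(2251,418) + (1524,283)
step 9: (9801, 1820)  from 2·(3775,701) + (2251,418)
(x₁, y₁) = (9801, 1820);  9801² − 29·1820² = 1 ✓
(x_2, y_2) = (9801·9801 + 29·1820·1820, 9801·1820 + 1820·9801) = (192119201, 35675640)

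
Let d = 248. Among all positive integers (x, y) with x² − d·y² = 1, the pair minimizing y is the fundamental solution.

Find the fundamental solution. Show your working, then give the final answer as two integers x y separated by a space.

[15; 1,2,1,30] for √248; ℓ=4 ⇒ convergent index 3
i=0: a=15 ⇒ p=15, q=1
i=1: a=1 ⇒ p=16, q=1
i=2: a=2 ⇒ p=47, q=3
i=3: a=1 ⇒ p=63, q=4
fundamental: x₁=63, y₁=4  (since 3969 − 248·16 = 1)

63 4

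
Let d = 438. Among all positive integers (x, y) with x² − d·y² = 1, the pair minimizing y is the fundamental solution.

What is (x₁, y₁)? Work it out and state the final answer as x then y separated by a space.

√438 = [20; 1,12,1,40, …], period ℓ=4 (even) → k=3
i=0: a=20 ⇒ p=20, q=1
…
i=2: a=12 ⇒ p=272, q=13
i=3: a=1 ⇒ p=293, q=14
(x₁, y₁) = (293, 14);  293² − 438·14² = 1 ✓

293 14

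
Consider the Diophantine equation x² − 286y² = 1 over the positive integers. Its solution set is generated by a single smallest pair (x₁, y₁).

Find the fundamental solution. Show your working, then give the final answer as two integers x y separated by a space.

√286 = [16; 1,10,3,3,2,3,3,10,1,32, …], period ℓ=10 (even) → k=9
i=0: a=16 ⇒ p=16, q=1
i=1: a=1 ⇒ p=17, q=1
…
i=3: a=3 ⇒ p=575, q=34
…
i=5: a=2 ⇒ p=4397, q=260
i=6: a=3 ⇒ p=15102, q=893
…
i=8: a=10 ⇒ p=512132, q=30283
i=9: a=1 ⇒ p=561835, q=33222
fundamental: x₁=561835, y₁=33222  (since 315658567225 − 286·1103701284 = 1)

561835 33222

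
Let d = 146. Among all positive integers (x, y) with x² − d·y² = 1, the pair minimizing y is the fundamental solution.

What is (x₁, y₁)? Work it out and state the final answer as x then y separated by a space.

√146 = [12; 12,24, …], period ℓ=2 (even) → k=1
k=0  a_k=12  p_k/q_k = 12/1
k=1  a_k=12  p_k/q_k = 145/12
(x₁, y₁) = (145, 12);  145² − 146·12² = 1 ✓

145 12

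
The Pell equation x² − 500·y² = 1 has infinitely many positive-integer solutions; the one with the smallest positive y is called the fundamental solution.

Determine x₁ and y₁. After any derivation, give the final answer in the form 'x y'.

930249 41602

[22; 2,1,3,2,1,…,1,2,44] for √500; ℓ=14 ⇒ convergent index 13
k=0  a_k=22  p_k/q_k = 22/1
k=1  a_k=2  p_k/q_k = 45/2
k=2  a_k=1  p_k/q_k = 67/3
k=3  a_k=3  p_k/q_k = 246/11
k=4  a_k=2  p_k/q_k = 559/25
k=5  a_k=1  p_k/q_k = 805/36
k=6  a_k=1  p_k/q_k = 1364/61
k=7  a_k=10  p_k/q_k = 14445/646
…
k=9  a_k=1  p_k/q_k = 30254/1353
k=10  a_k=2  p_k/q_k = 76317/3413
k=11  a_k=3  p_k/q_k = 259205/11592
k=12  a_k=1  p_k/q_k = 335522/15005
k=13  a_k=2  p_k/q_k = 930249/41602
fundamental: x₁=930249, y₁=41602  (since 865363202001 − 500·1730726404 = 1)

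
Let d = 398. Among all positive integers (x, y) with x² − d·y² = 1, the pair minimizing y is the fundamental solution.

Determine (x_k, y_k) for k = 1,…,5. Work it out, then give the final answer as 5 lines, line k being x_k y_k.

d=398: √d = [19; 1,18,1,38] (ℓ=4, even), read p_3/q_3
a_0=19:  p_0=19·1+0=19,  q_0=19·0+1=1
…
a_2=18:  p_2=18·20+19=379,  q_2=18·1+1=19
a_3=1:  p_3=1·379+20=399,  q_3=1·19+1=20
(x₁, y₁) = (399, 20);  399² − 398·20² = 1 ✓
(x_2, y_2) = (399·399 + 398·20·20, 399·20 + 20·399) = (318401, 15960)
(x_3, y_3) = (399·318401 + 398·20·15960, 399·15960 + 20·318401) = (254083599, 12736060)
(x_4, y_4) = (399·254083599 + 398·20·12736060, 399·12736060 + 20·254083599) = (202758393601, 10163359920)
(x_5, y_5) = (399·202758393601 + 398·20·10163359920, 399·10163359920 + 20·202758393601) = (161800944009999, 8110348480100)

399 20
318401 15960
254083599 12736060
202758393601 10163359920
161800944009999 8110348480100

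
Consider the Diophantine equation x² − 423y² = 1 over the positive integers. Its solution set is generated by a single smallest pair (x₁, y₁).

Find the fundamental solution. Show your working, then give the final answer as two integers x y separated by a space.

[20; 1,1,3,4,3,1,1,40] for √423; ℓ=8 ⇒ convergent index 7
i=0: a=20 ⇒ p=20, q=1
…
i=2: a=1 ⇒ p=41, q=2
…
i=4: a=4 ⇒ p=617, q=30
i=5: a=3 ⇒ p=1995, q=97
i=6: a=1 ⇒ p=2612, q=127
i=7: a=1 ⇒ p=4607, q=224
(x₁, y₁) = (4607, 224);  4607² − 423·224² = 1 ✓

4607 224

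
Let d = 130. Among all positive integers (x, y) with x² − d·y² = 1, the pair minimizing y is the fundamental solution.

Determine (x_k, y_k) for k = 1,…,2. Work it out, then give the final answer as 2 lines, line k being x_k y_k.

6499 570
84474001 7408860

d=130: √d = [11; 2,2,22] (ℓ=3, odd), read p_5/q_5
k=0  a_k=11  p_k/q_k = 11/1
…
k=3  a_k=22  p_k/q_k = 1277/112
k=4  a_k=2  p_k/q_k = 2611/229
k=5  a_k=2  p_k/q_k = 6499/570
fundamental: x₁=6499, y₁=570  (since 42237001 − 130·324900 = 1)
(6499+570√130)^2 = 84474001 + 7408860√130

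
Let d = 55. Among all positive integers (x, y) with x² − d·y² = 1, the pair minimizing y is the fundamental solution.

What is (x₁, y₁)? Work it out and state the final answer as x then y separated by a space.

89 12

d=55: √d = [7; 2,2,2,14] (ℓ=4, even), read p_3/q_3
a_0=7:  p_0=7·1+0=7,  q_0=7·0+1=1
a_1=2:  p_1=2·7+1=15,  q_1=2·1+0=2
a_2=2:  p_2=2·15+7=37,  q_2=2·2+1=5
a_3=2:  p_3=2·37+15=89,  q_3=2·5+2=12
fundamental: x₁=89, y₁=12  (since 7921 − 55·144 = 1)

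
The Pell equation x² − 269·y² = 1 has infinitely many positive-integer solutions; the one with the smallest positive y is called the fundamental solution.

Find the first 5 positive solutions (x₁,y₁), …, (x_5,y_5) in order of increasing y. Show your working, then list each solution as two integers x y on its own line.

√269 → a₀=16, period (2,2,32); ℓ=3 odd so k=5
i=0: a=16 ⇒ p=16, q=1
…
i=2: a=2 ⇒ p=82, q=5
…
i=4: a=2 ⇒ p=5396, q=329
i=5: a=2 ⇒ p=13449, q=820
(x₁, y₁) = (13449, 820);  13449² − 269·820² = 1 ✓
(x_2, y_2) = (13449·13449 + 269·820·820, 13449·820 + 820·13449) = (361751201, 22056360)
(x_3, y_3) = (13449·361751201 + 269·820·22056360, 13449·22056360 + 820·361751201) = (9730383791049, 593271970460)
(x_4, y_4) = (13449·9730383791049 + 269·820·593271970460, 13449·593271970460 + 820·9730383791049) = (261727862849884801, 15957829439376720)
(x_5, y_5) = (13449·261727862849884801 + 269·820·15957829439376720, 13449·15957829439376720 + 820·261727862849884801) = (7039956045205817586249, 429233695667083044100)

13449 820
361751201 22056360
9730383791049 593271970460
261727862849884801 15957829439376720
7039956045205817586249 429233695667083044100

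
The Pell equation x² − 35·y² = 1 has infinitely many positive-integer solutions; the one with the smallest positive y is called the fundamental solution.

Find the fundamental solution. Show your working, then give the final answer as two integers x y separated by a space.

6 1

[5; 1,10] for √35; ℓ=2 ⇒ convergent index 1
step 0: (5, 1)  from 5·(1,0) + (0,1)
step 1: (6, 1)  from 1·(5,1) + (1,0)
(x₁, y₁) = (6, 1);  6² − 35·1² = 1 ✓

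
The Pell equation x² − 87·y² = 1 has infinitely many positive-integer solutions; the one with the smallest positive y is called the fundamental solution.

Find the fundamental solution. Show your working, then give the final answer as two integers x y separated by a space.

√87 → a₀=9, period (3,18); ℓ=2 even so k=1
step 0: (9, 1)  from 9·(1,0) + (0,1)
step 1: (28, 3)  from 3·(9,1) + (1,0)
fundamental: x₁=28, y₁=3  (since 784 − 87·9 = 1)

28 3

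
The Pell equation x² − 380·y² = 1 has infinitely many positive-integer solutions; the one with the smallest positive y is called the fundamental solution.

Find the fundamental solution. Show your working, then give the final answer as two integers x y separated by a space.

[19; 2,38] for √380; ℓ=2 ⇒ convergent index 1
a_0=19:  p_0=19·1+0=19,  q_0=19·0+1=1
a_1=2:  p_1=2·19+1=39,  q_1=2·1+0=2
→ (39, 2).  Check: 39²=1521, 380·2²=1520, difference 1.

39 2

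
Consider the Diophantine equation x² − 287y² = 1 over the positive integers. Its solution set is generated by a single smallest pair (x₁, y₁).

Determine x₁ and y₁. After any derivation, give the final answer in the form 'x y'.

288 17

d=287: √d = [16; 1,15,1,32] (ℓ=4, even), read p_3/q_3
i=0: a=16 ⇒ p=16, q=1
i=1: a=1 ⇒ p=17, q=1
i=2: a=15 ⇒ p=271, q=16
i=3: a=1 ⇒ p=288, q=17
fundamental: x₁=288, y₁=17  (since 82944 − 287·289 = 1)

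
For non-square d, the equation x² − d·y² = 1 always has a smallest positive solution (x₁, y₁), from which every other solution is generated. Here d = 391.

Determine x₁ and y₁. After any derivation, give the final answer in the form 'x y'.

d=391: √d = [19; 1,3,2,2,1,…,3,1,38] (ℓ=16, even), read p_15/q_15
a_0=19:  p_0=19·1+0=19,  q_0=19·0+1=1
a_1=1:  p_1=1·19+1=20,  q_1=1·1+0=1
a_2=3:  p_2=3·20+19=79,  q_2=3·1+1=4
a_3=2:  p_3=2·79+20=178,  q_3=2·4+1=9
a_4=2:  p_4=2·178+79=435,  q_4=2·9+4=22
…
a_6=1:  p_6=1·613+435=1048,  q_6=1·31+22=53
a_7=2:  p_7=2·1048+613=2709,  q_7=2·53+31=137
a_8=19:  p_8=19·2709+1048=52519,  q_8=19·137+53=2656
a_9=2:  p_9=2·52519+2709=107747,  q_9=2·2656+137=5449
a_10=1:  p_10=1·107747+52519=160266,  q_10=1·5449+2656=8105
a_11=1:  p_11=1·160266+107747=268013,  q_11=1·8105+5449=13554
a_12=2:  p_12=2·268013+160266=696292,  q_12=2·13554+8105=35213
a_13=2:  p_13=2·696292+268013=1660597,  q_13=2·35213+13554=83980
a_14=3:  p_14=3·1660597+696292=5678083,  q_14=3·83980+35213=287153
a_15=1:  p_15=1·5678083+1660597=7338680,  q_15=1·287153+83980=371133
fundamental: x₁=7338680, y₁=371133  (since 53856224142400 − 391·137739703689 = 1)

7338680 371133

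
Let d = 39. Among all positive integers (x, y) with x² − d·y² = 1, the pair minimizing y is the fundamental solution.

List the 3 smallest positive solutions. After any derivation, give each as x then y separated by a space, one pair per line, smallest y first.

25 4
1249 200
62425 9996

√39 → a₀=6, period (4,12); ℓ=2 even so k=1
k=0  a_k=6  p_k/q_k = 6/1
k=1  a_k=4  p_k/q_k = 25/4
(x₁, y₁) = (25, 4);  25² − 39·4² = 1 ✓
n=2: (25,4)∘(25,4) = (25·25+39·4·4, 25·4+4·25) = (1249,200)
n=3: (1249,200)∘(25,4) = (25·1249+39·4·200, 25·200+4·1249) = (62425,9996)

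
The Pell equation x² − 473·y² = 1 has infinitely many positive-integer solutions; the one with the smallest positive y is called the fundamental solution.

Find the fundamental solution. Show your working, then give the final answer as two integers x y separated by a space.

d=473: √d = [21; 1,2,1,42] (ℓ=4, even), read p_3/q_3
i=0: a=21 ⇒ p=21, q=1
…
i=2: a=2 ⇒ p=65, q=3
i=3: a=1 ⇒ p=87, q=4
fundamental: x₁=87, y₁=4  (since 7569 − 473·16 = 1)

87 4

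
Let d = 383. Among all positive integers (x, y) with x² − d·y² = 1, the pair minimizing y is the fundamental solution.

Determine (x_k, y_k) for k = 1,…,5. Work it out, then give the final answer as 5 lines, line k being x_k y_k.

18768 959
704475647 35997024
26443197867024 1351184291905
992571874432137217 50718053544949056
37257177852241504710288 1903752856512023474111

d=383: √d = [19; 1,1,3,19,3,1,1,38] (ℓ=8, even), read p_7/q_7
i=0: a=19 ⇒ p=19, q=1
…
i=6: a=1 ⇒ p=10705, q=547
i=7: a=1 ⇒ p=18768, q=959
fundamental: x₁=18768, y₁=959  (since 352237824 − 383·919681 = 1)
(18768+959√383)^2 = 704475647 + 35997024√383
(18768+959√383)^3 = 26443197867024 + 1351184291905√383
(18768+959√383)^4 = 992571874432137217 + 50718053544949056√383
(18768+959√383)^5 = 37257177852241504710288 + 1903752856512023474111√383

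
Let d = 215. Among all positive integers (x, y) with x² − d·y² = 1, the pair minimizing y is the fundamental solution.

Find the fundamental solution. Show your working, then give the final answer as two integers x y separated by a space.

[14; 1,1,1,28] for √215; ℓ=4 ⇒ convergent index 3
a_0=14:  p_0=14·1+0=14,  q_0=14·0+1=1
a_1=1:  p_1=1·14+1=15,  q_1=1·1+0=1
a_2=1:  p_2=1·15+14=29,  q_2=1·1+1=2
a_3=1:  p_3=1·29+15=44,  q_3=1·2+1=3
(x₁, y₁) = (44, 3);  44² − 215·3² = 1 ✓

44 3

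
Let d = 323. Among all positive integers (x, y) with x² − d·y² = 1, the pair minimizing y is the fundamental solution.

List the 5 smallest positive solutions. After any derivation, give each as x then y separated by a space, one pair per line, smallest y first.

18 1
647 36
23274 1295
837217 46584
30116538 1675729

[17; 1,34] for √323; ℓ=2 ⇒ convergent index 1
i=0: a=17 ⇒ p=17, q=1
i=1: a=1 ⇒ p=18, q=1
(x₁, y₁) = (18, 1);  18² − 323·1² = 1 ✓
k=2:  x_2 = 18·18+323·1·1 = 647,  y_2 = 18·1+1·18 = 36
k=3:  x_3 = 18·647+323·1·36 = 23274,  y_3 = 18·36+1·647 = 1295
k=4:  x_4 = 18·23274+323·1·1295 = 837217,  y_4 = 18·1295+1·23274 = 46584
k=5:  x_5 = 18·837217+323·1·46584 = 30116538,  y_5 = 18·46584+1·837217 = 1675729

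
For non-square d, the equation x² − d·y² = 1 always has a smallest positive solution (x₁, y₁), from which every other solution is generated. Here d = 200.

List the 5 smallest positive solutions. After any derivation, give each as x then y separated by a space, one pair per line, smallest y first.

[14; 7,28] for √200; ℓ=2 ⇒ convergent index 1
step 0: (14, 1)  from 14·(1,0) + (0,1)
step 1: (99, 7)  from 7·(14,1) + (1,0)
→ (99, 7).  Check: 99²=9801, 200·7²=9800, difference 1.
(x_2, y_2) = (99·99 + 200·7·7, 99·7 + 7·99) = (19601, 1386)
(x_3, y_3) = (99·19601 + 200·7·1386, 99·1386 + 7·19601) = (3880899, 274421)
(x_4, y_4) = (99·3880899 + 200·7·274421, 99·274421 + 7·3880899) = (768398401, 54333972)
(x_5, y_5) = (99·768398401 + 200·7·54333972, 99·54333972 + 7·768398401) = (152139002499, 10757852035)

99 7
19601 1386
3880899 274421
768398401 54333972
152139002499 10757852035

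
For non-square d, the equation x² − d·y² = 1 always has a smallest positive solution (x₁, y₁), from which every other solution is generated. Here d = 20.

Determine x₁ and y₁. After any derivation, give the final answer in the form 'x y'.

√20 → a₀=4, period (2,8); ℓ=2 even so k=1
a_0=4:  p_0=4·1+0=4,  q_0=4·0+1=1
a_1=2:  p_1=2·4+1=9,  q_1=2·1+0=2
fundamental: x₁=9, y₁=2  (since 81 − 20·4 = 1)

9 2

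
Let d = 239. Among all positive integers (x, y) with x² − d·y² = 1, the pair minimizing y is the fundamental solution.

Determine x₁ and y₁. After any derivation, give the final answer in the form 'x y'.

6195120 400729

√239 = [15; 2,5,1,2,4,15,4,2,1,5,2,30, …], period ℓ=12 (even) → k=11
k=0  a_k=15  p_k/q_k = 15/1
k=1  a_k=2  p_k/q_k = 31/2
…
k=3  a_k=1  p_k/q_k = 201/13
k=4  a_k=2  p_k/q_k = 572/37
…
k=10  a_k=5  p_k/q_k = 2847431/184185
k=11  a_k=2  p_k/q_k = 6195120/400729
→ (6195120, 400729).  Check: 6195120²=38379511814400, 239·400729²=38379511814399, difference 1.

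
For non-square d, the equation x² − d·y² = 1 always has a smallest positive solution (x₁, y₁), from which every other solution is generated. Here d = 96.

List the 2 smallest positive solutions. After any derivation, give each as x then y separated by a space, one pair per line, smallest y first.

[9; 1,3,1,18] for √96; ℓ=4 ⇒ convergent index 3
i=0: a=9 ⇒ p=9, q=1
…
i=2: a=3 ⇒ p=39, q=4
i=3: a=1 ⇒ p=49, q=5
fundamental: x₁=49, y₁=5  (since 2401 − 96·25 = 1)
(49+5√96)^2 = 4801 + 490√96

49 5
4801 490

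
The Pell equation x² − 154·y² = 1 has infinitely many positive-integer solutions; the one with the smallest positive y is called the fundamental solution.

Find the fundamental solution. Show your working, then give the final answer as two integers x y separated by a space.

21295 1716

√154 → a₀=12, period (2,2,3,1,2,1,3,2,2,24); ℓ=10 even so k=9
k=0  a_k=12  p_k/q_k = 12/1
…
k=2  a_k=2  p_k/q_k = 62/5
…
k=8  a_k=2  p_k/q_k = 8724/703
k=9  a_k=2  p_k/q_k = 21295/1716
(x₁, y₁) = (21295, 1716);  21295² − 154·1716² = 1 ✓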